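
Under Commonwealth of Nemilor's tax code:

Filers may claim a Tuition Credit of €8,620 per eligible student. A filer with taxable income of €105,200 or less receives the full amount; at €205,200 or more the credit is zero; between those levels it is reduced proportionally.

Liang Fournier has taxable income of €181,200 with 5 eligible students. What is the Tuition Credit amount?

Tuition Credit: base = 5 × €8,620 = €43,100. €181,200 is €76,000 into a €100,000 phase-out range, leaving 24,000/100,000 of the credit: €43,100 × 24,000/100,000 = €10,344.

€10,344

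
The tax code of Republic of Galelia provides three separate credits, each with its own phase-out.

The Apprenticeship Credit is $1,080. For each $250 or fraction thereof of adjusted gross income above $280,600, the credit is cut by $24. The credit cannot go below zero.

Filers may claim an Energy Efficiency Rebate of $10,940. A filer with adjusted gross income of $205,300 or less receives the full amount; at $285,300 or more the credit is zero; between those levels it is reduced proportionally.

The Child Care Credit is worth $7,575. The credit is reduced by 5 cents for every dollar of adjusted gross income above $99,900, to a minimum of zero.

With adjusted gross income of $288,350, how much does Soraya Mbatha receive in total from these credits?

$336

Apprenticeship Credit: income exceeds $280,600 by $7,750, which is 31 full-or-partial $250 increments; reduction = 31 × $24 = $744, leaving $336.
Energy Efficiency Rebate: $288,350 is at or above $285,300, so the credit is $0.
Child Care Credit: 5% of the $188,450 excess over $99,900 is $9,422.50 ≥ base, so the credit is $0.
Total: $336 + $0 + $0 = $336.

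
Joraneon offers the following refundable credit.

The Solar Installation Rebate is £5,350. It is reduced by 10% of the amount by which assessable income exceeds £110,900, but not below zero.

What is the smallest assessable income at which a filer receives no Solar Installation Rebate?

£164,400

The credit falls by 10% of each pound above £110,900, so it reaches zero when the excess is £5,350 / 10% = £53,500: income = £110,900 + £53,500 = £164,400.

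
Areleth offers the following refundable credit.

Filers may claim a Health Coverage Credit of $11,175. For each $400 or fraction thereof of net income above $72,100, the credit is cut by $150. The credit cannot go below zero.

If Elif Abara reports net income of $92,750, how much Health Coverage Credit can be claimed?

Health Coverage Credit: income exceeds $72,100 by $20,650, which is 52 full-or-partial $400 increments; reduction = 52 × $150 = $7,800, leaving $3,375.

$3,375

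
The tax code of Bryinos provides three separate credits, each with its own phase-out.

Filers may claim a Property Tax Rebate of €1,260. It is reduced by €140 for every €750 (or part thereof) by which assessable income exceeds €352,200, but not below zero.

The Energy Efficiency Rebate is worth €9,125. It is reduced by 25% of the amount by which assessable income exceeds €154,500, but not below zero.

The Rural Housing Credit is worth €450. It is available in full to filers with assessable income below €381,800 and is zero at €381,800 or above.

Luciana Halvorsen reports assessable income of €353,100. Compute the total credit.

€1,430

Property Tax Rebate: income exceeds €352,200 by €900, which is 2 full-or-partial €750 increments; reduction = 2 × €140 = €280, leaving €980.
Energy Efficiency Rebate: 25% of the €198,600 excess over €154,500 is €49,650 ≥ base, so the credit is €0.
Rural Housing Credit: €353,100 is below the €381,800 cutoff, so the full €450 applies.
Total: €980 + €0 + €450 = €1,430.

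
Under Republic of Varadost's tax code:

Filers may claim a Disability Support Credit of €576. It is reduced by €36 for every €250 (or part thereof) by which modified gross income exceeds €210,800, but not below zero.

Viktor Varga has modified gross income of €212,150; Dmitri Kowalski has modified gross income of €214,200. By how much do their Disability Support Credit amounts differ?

€288

Viktor (€212,150): Disability Support Credit: income exceeds €210,800 by €1,350, which is 6 full-or-partial €250 increments; reduction = 6 × €36 = €216, leaving €360.
Dmitri (€214,200): Disability Support Credit: income exceeds €210,800 by €3,400, which is 14 full-or-partial €250 increments; reduction = 14 × €36 = €504, leaving €72.
Difference: |€360 − €72| = €288.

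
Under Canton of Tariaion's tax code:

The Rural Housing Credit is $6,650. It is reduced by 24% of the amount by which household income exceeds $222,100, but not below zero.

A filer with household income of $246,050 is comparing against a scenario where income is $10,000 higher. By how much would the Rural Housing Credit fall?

At $246,050 — 24% of the $23,950 excess over $222,100 is $5,748; credit = $6,650 − $5,748 = $902.
At $256,050 — 24% of the $33,950 excess over $222,100 is $8,148 ≥ base, so the credit is $0.
Lost: $902 − $0 = $902.

$902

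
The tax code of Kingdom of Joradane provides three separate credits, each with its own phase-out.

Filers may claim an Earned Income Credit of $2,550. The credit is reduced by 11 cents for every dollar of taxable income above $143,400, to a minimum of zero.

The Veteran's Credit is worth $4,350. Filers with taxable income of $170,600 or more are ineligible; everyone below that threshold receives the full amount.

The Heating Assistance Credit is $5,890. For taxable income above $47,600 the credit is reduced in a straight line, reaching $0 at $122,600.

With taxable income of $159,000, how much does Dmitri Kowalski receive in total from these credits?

$5,184

Earned Income Credit: 11% of the $15,600 excess over $143,400 is $1,716; credit = $2,550 − $1,716 = $834.
Veteran's Credit: $159,000 is below the $170,600 cutoff, so the full $4,350 applies.
Heating Assistance Credit: $159,000 is at or above $122,600, so the credit is $0.
Total: $834 + $4,350 + $0 = $5,184.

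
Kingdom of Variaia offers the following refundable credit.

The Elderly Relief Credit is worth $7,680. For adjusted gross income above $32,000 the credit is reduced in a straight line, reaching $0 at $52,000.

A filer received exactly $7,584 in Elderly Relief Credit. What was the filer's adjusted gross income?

$7,584 is 7,584/7,680 of the full $7,680, so 96/7,680 of the $20,000 range has been used: income = $32,000 + $20,000 × 96/7,680 = $32,250.

$32,250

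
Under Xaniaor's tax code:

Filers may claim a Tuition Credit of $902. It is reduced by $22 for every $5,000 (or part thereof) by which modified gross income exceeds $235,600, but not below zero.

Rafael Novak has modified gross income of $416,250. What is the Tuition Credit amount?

Tuition Credit: income exceeds $235,600 by $180,650, which is 37 full-or-partial $5,000 increments; reduction = 37 × $22 = $814, leaving $88.

$88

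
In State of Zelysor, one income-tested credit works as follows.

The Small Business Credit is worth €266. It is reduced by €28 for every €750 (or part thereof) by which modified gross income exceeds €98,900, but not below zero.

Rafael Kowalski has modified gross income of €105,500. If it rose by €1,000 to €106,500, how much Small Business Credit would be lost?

€14

At €105,500 — income exceeds €98,900 by €6,600, which is 9 full-or-partial €750 increments; reduction = 9 × €28 = €252, leaving €14.
At €106,500 — income exceeds €98,900 by €7,600 → 11 increments × €28 = €308 ≥ base, so the credit is €0.
Lost: €14 − €0 = €14.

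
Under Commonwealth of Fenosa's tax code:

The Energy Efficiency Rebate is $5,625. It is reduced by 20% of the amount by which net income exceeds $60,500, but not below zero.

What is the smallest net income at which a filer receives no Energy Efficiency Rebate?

The credit falls by 20% of each dollar above $60,500, so it reaches zero when the excess is $5,625 / 20% = $28,125: income = $60,500 + $28,125 = $88,625.

$88,625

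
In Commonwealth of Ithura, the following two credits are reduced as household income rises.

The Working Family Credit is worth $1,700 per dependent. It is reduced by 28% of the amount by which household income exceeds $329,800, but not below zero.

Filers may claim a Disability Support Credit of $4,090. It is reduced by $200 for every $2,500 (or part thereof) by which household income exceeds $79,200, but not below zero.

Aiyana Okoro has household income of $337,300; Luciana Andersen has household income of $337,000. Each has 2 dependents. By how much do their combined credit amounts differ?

Aiyana ($337,300): Working Family Credit: base = 2 × $1,700 = $3,400. 28% of the $7,500 excess over $329,800 is $2,100; credit = $3,400 − $2,100 = $1,300. Disability Support Credit: income exceeds $79,200 by $258,100 → 104 increments × $200 = $20,800 ≥ base, so the credit is $0. total $1,300 + $0 = $1,300
Luciana ($337,000): Working Family Credit: base = 2 × $1,700 = $3,400. 28% of the $7,200 excess over $329,800 is $2,016; credit = $3,400 − $2,016 = $1,384. Disability Support Credit: income exceeds $79,200 by $257,800 → 104 increments × $200 = $20,800 ≥ base, so the credit is $0. total $1,384 + $0 = $1,384
Difference: |$1,300 − $1,384| = $84.

$84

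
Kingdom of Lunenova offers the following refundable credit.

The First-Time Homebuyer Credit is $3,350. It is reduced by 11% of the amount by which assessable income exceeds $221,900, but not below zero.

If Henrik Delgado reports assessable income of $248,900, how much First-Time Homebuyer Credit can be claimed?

First-Time Homebuyer Credit: 11% of the $27,000 excess over $221,900 is $2,970; credit = $3,350 − $2,970 = $380.

$380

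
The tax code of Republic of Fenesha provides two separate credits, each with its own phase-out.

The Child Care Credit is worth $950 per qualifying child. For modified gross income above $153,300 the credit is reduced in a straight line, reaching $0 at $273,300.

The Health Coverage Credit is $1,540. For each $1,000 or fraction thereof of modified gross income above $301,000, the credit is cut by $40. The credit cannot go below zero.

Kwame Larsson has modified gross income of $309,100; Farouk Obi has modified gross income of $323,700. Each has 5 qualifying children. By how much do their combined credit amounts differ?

$560

Kwame ($309,100): Child Care Credit: base = 5 × $950 = $4,750. $309,100 is at or above $273,300, so the credit is $0. Health Coverage Credit: income exceeds $301,000 by $8,100, which is 9 full-or-partial $1,000 increments; reduction = 9 × $40 = $360, leaving $1,180. total $0 + $1,180 = $1,180
Farouk ($323,700): Child Care Credit: base = 5 × $950 = $4,750. $323,700 is at or above $273,300, so the credit is $0. Health Coverage Credit: income exceeds $301,000 by $22,700, which is 23 full-or-partial $1,000 increments; reduction = 23 × $40 = $920, leaving $620. total $0 + $620 = $620
Difference: |$1,180 − $620| = $560.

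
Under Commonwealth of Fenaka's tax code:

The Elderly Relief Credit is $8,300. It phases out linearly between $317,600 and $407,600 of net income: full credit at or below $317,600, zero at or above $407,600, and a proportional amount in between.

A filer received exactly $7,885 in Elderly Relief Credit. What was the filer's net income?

$322,100

$7,885 is 7,885/8,300 of the full $8,300, so 415/8,300 of the $90,000 range has been used: income = $317,600 + $90,000 × 415/8,300 = $322,100.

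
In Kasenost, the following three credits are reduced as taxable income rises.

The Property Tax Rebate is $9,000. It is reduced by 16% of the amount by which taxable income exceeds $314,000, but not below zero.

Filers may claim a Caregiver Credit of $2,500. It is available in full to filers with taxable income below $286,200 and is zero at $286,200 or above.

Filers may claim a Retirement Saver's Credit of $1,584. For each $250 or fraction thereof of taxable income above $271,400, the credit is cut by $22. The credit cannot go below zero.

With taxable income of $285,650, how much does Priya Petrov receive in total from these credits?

$11,830

Property Tax Rebate: $285,650 is at or below the $314,000 threshold, so the full $9,000 applies.
Caregiver Credit: $285,650 is below the $286,200 cutoff, so the full $2,500 applies.
Retirement Saver's Credit: income exceeds $271,400 by $14,250, which is 57 full-or-partial $250 increments; reduction = 57 × $22 = $1,254, leaving $330.
Total: $9,000 + $2,500 + $330 = $11,830.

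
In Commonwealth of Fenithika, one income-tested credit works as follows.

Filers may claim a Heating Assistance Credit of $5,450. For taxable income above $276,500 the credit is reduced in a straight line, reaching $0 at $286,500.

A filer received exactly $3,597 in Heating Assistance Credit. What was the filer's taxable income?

$3,597 is 3,597/5,450 of the full $5,450, so 1,853/5,450 of the $10,000 range has been used: income = $276,500 + $10,000 × 1,853/5,450 = $279,900.

$279,900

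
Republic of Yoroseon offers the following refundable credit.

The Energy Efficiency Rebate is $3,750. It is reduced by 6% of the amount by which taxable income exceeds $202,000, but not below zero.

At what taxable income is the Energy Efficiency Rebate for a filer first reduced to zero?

$264,500

The credit falls by 6% of each dollar above $202,000, so it reaches zero when the excess is $3,750 / 6% = $62,500: income = $202,000 + $62,500 = $264,500.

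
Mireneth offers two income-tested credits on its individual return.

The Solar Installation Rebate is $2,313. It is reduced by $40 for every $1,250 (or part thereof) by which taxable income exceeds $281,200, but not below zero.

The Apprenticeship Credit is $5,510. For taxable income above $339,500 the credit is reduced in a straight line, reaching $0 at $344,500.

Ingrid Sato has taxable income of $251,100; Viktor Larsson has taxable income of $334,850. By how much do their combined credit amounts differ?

Ingrid ($251,100): Solar Installation Rebate: $251,100 is at or below the $281,200 threshold, so the full $2,313 applies. Apprenticeship Credit: $251,100 is at or below the $339,500 threshold, so the full $5,510 applies. total $2,313 + $5,510 = $7,823
Viktor ($334,850): Solar Installation Rebate: income exceeds $281,200 by $53,650, which is 43 full-or-partial $1,250 increments; reduction = 43 × $40 = $1,720, leaving $593. Apprenticeship Credit: $334,850 is at or below the $339,500 threshold, so the full $5,510 applies. total $593 + $5,510 = $6,103
Difference: |$7,823 − $6,103| = $1,720.

$1,720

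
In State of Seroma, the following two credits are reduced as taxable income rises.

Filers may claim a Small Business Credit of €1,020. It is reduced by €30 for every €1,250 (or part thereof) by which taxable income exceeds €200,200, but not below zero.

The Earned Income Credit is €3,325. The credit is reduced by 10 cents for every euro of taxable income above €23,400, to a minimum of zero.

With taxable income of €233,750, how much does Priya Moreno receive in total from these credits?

Small Business Credit: income exceeds €200,200 by €33,550, which is 27 full-or-partial €1,250 increments; reduction = 27 × €30 = €810, leaving €210.
Earned Income Credit: 10% of the €210,350 excess over €23,400 is €21,035 ≥ base, so the credit is €0.
Total: €210 + €0 = €210.

€210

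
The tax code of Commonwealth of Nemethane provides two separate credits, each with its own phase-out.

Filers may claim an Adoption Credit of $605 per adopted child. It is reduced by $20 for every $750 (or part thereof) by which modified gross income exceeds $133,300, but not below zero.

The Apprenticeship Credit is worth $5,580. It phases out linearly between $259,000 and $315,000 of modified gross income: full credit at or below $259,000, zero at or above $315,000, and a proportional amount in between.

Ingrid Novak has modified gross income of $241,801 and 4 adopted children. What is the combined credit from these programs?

$5,580

Adoption Credit: base = 4 × $605 = $2,420. income exceeds $133,300 by $108,501 → 145 increments × $20 = $2,900 ≥ base, so the credit is $0.
Apprenticeship Credit: $241,801 is at or below the $259,000 threshold, so the full $5,580 applies.
Total: $0 + $5,580 = $5,580.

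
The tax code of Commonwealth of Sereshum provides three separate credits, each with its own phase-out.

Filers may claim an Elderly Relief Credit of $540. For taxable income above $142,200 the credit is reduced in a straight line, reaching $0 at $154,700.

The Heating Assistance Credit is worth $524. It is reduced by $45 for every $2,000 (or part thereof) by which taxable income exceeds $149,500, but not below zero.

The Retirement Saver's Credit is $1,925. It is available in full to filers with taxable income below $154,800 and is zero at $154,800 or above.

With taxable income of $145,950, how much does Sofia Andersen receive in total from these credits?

$2,827

Elderly Relief Credit: $145,950 is $3,750 into a $12,500 phase-out range, leaving 8,750/12,500 of the credit: $540 × 8,750/12,500 = $378.
Heating Assistance Credit: $145,950 is at or below the $149,500 threshold, so the full $524 applies.
Retirement Saver's Credit: $145,950 is below the $154,800 cutoff, so the full $1,925 applies.
Total: $378 + $524 + $1,925 = $2,827.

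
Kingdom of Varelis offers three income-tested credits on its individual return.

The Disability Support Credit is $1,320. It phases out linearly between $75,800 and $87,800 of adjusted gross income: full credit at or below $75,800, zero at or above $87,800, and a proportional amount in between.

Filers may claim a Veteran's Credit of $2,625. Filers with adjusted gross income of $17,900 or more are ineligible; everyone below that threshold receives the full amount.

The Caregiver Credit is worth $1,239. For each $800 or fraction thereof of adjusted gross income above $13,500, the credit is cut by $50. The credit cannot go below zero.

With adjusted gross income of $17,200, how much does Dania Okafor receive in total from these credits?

Disability Support Credit: $17,200 is at or below the $75,800 threshold, so the full $1,320 applies.
Veteran's Credit: $17,200 is below the $17,900 cutoff, so the full $2,625 applies.
Caregiver Credit: income exceeds $13,500 by $3,700, which is 5 full-or-partial $800 increments; reduction = 5 × $50 = $250, leaving $989.
Total: $1,320 + $2,625 + $989 = $4,934.

$4,934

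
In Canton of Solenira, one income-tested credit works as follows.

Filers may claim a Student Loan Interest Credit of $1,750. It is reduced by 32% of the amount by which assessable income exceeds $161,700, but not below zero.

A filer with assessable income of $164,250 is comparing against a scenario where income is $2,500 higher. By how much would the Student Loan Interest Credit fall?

At $164,250 — 32% of the $2,550 excess over $161,700 is $816; credit = $1,750 − $816 = $934.
At $166,750 — 32% of the $5,050 excess over $161,700 is $1,616; credit = $1,750 − $1,616 = $134.
Lost: $934 − $134 = $800.

$800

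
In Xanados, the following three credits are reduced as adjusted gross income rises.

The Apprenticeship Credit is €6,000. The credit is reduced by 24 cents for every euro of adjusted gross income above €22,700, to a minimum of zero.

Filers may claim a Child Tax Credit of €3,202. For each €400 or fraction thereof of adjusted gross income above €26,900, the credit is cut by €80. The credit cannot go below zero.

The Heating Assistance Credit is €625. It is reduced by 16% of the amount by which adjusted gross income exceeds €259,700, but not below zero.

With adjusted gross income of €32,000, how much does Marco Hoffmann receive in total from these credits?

Apprenticeship Credit: 24% of the €9,300 excess over €22,700 is €2,232; credit = €6,000 − €2,232 = €3,768.
Child Tax Credit: income exceeds €26,900 by €5,100, which is 13 full-or-partial €400 increments; reduction = 13 × €80 = €1,040, leaving €2,162.
Heating Assistance Credit: €32,000 is at or below the €259,700 threshold, so the full €625 applies.
Total: €3,768 + €2,162 + €625 = €6,555.

€6,555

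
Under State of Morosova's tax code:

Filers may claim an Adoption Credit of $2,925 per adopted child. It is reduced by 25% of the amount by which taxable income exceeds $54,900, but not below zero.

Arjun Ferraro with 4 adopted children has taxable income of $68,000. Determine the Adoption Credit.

Adoption Credit: base = 4 × $2,925 = $11,700. 25% of the $13,100 excess over $54,900 is $3,275; credit = $11,700 − $3,275 = $8,425.

$8,425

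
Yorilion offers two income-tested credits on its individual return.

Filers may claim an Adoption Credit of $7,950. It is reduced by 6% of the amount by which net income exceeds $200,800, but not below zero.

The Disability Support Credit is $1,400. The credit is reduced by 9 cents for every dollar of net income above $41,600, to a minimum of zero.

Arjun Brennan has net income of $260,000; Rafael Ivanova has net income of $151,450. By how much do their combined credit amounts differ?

Arjun ($260,000): Adoption Credit: 6% of the $59,200 excess over $200,800 is $3,552; credit = $7,950 − $3,552 = $4,398. Disability Support Credit: 9% of the $218,400 excess over $41,600 is $19,656 ≥ base, so the credit is $0. total $4,398 + $0 = $4,398
Rafael ($151,450): Adoption Credit: $151,450 is at or below the $200,800 threshold, so the full $7,950 applies. Disability Support Credit: 9% of the $109,850 excess over $41,600 is $9,886.50 ≥ base, so the credit is $0. total $7,950 + $0 = $7,950
Difference: |$4,398 − $7,950| = $3,552.

$3,552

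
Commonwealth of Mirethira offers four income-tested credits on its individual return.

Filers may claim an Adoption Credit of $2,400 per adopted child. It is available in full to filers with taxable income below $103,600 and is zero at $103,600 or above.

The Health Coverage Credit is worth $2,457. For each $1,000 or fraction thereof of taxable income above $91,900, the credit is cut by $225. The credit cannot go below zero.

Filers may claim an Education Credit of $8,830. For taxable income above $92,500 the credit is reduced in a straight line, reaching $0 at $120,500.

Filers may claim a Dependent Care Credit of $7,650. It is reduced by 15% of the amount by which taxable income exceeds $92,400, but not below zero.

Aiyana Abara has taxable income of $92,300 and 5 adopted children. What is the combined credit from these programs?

$30,712

Adoption Credit: base = 5 × $2,400 = $12,000. $92,300 is below the $103,600 cutoff, so the full $12,000 applies.
Health Coverage Credit: income exceeds $91,900 by $400, which is 1 full-or-partial $1,000 increment; reduction = 1 × $225 = $225, leaving $2,232.
Education Credit: $92,300 is at or below the $92,500 threshold, so the full $8,830 applies.
Dependent Care Credit: $92,300 is at or below the $92,400 threshold, so the full $7,650 applies.
Total: $12,000 + $2,232 + $8,830 + $7,650 = $30,712.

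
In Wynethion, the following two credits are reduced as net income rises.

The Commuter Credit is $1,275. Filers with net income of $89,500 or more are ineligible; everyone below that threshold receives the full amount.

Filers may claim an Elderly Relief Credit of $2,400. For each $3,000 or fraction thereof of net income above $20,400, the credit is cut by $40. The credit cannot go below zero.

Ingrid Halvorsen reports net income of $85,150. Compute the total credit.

$2,795

Commuter Credit: $85,150 is below the $89,500 cutoff, so the full $1,275 applies.
Elderly Relief Credit: income exceeds $20,400 by $64,750, which is 22 full-or-partial $3,000 increments; reduction = 22 × $40 = $880, leaving $1,520.
Total: $1,275 + $1,520 = $2,795.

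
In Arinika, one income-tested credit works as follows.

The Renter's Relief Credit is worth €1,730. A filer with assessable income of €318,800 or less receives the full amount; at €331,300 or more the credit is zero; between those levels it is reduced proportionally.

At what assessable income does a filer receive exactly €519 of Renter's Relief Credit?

€519 is 519/1,730 of the full €1,730, so 1,211/1,730 of the €12,500 range has been used: income = €318,800 + €12,500 × 1,211/1,730 = €327,550.

€327,550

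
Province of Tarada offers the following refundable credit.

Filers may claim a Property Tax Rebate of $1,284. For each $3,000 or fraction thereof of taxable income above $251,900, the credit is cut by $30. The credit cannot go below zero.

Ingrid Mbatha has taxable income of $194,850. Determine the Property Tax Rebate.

$1,284

Property Tax Rebate: $194,850 is at or below the $251,900 threshold, so the full $1,284 applies.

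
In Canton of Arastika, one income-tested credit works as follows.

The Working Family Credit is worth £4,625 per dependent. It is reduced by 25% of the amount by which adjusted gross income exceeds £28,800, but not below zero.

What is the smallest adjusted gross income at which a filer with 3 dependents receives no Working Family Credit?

£84,300

Full credit = 3 × £4,625 = £13,875.
The credit falls by 25% of each pound above £28,800, so it reaches zero when the excess is £13,875 / 25% = £55,500: income = £28,800 + £55,500 = £84,300.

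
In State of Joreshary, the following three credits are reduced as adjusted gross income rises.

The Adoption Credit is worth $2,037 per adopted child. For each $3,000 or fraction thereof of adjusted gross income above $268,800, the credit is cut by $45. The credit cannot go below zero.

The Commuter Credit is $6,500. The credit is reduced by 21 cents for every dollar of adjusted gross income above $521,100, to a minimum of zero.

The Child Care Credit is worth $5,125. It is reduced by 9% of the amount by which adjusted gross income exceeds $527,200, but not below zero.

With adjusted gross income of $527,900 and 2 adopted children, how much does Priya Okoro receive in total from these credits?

Adoption Credit: base = 2 × $2,037 = $4,074. income exceeds $268,800 by $259,100, which is 87 full-or-partial $3,000 increments; reduction = 87 × $45 = $3,915, leaving $159.
Commuter Credit: 21% of the $6,800 excess over $521,100 is $1,428; credit = $6,500 − $1,428 = $5,072.
Child Care Credit: 9% of the $700 excess over $527,200 is $63; credit = $5,125 − $63 = $5,062.
Total: $159 + $5,072 + $5,062 = $10,293.

$10,293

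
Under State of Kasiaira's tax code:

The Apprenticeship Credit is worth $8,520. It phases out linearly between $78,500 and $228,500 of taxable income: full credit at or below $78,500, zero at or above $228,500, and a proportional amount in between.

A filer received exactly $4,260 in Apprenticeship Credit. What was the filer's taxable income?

$153,500

$4,260 is 4,260/8,520 of the full $8,520, so 4,260/8,520 of the $150,000 range has been used: income = $78,500 + $150,000 × 4,260/8,520 = $153,500.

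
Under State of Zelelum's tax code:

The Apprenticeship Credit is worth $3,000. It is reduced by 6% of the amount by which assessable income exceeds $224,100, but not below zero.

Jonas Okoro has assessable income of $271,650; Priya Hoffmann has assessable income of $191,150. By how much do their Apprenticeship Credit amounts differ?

$2,853

Jonas ($271,650): Apprenticeship Credit: 6% of the $47,550 excess over $224,100 is $2,853; credit = $3,000 − $2,853 = $147.
Priya ($191,150): Apprenticeship Credit: $191,150 is at or below the $224,100 threshold, so the full $3,000 applies.
Difference: |$147 − $3,000| = $2,853.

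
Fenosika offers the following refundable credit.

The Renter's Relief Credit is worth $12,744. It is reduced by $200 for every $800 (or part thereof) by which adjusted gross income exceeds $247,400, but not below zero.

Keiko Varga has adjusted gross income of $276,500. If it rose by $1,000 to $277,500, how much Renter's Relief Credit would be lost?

$200

At $276,500 — income exceeds $247,400 by $29,100, which is 37 full-or-partial $800 increments; reduction = 37 × $200 = $7,400, leaving $5,344.
At $277,500 — income exceeds $247,400 by $30,100, which is 38 full-or-partial $800 increments; reduction = 38 × $200 = $7,600, leaving $5,144.
Lost: $5,344 − $5,144 = $200.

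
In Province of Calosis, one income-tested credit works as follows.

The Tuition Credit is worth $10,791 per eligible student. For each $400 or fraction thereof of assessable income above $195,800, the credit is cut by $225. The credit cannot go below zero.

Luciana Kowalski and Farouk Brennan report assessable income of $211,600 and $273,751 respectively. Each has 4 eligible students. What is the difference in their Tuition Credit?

Luciana ($211,600): Tuition Credit: base = 4 × $10,791 = $43,164. income exceeds $195,800 by $15,800, which is 40 full-or-partial $400 increments; reduction = 40 × $225 = $9,000, leaving $34,164.
Farouk ($273,751): Tuition Credit: base = 4 × $10,791 = $43,164. income exceeds $195,800 by $77,951 → 195 increments × $225 = $43,875 ≥ base, so the credit is $0.
Difference: |$34,164 − $0| = $34,164.

$34,164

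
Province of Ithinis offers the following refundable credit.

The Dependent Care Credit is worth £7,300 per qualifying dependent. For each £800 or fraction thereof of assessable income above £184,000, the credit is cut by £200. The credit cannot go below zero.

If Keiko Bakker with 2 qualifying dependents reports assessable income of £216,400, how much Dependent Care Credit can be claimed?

Dependent Care Credit: base = 2 × £7,300 = £14,600. income exceeds £184,000 by £32,400, which is 41 full-or-partial £800 increments; reduction = 41 × £200 = £8,200, leaving £6,400.

£6,400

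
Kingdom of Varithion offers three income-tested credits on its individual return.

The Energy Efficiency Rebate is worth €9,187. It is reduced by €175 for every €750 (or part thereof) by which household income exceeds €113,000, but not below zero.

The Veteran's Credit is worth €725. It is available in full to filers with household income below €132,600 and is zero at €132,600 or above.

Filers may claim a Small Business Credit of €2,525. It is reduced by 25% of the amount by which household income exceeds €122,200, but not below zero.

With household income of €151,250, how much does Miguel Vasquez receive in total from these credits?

Energy Efficiency Rebate: income exceeds €113,000 by €38,250, which is 51 full-or-partial €750 increments; reduction = 51 × €175 = €8,925, leaving €262.
Veteran's Credit: €151,250 meets or exceeds the €132,600 cutoff, so the credit is €0.
Small Business Credit: 25% of the €29,050 excess over €122,200 is €7,262.50 ≥ base, so the credit is €0.
Total: €262 + €0 + €0 = €262.

€262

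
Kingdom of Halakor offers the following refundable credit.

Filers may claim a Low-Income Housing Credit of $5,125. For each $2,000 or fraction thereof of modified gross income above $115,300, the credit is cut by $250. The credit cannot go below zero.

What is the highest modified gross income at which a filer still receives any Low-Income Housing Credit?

$155,300

After 20 increments the reduction is 20 × $250 = $5,000, leaving $125; one more increment wipes it out. Increment 20 ends at excess 20 × $2,000 = $40,000, so the highest qualifying income is $115,300 + $40,000 = $155,300.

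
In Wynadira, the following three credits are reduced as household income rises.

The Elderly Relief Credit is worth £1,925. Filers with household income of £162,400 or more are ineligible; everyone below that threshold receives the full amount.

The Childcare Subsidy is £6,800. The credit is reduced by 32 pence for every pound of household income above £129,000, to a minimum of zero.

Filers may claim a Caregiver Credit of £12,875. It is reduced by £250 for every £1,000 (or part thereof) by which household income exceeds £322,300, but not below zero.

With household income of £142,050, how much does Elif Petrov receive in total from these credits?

£17,424

Elderly Relief Credit: £142,050 is below the £162,400 cutoff, so the full £1,925 applies.
Childcare Subsidy: 32% of the £13,050 excess over £129,000 is £4,176; credit = £6,800 − £4,176 = £2,624.
Caregiver Credit: £142,050 is at or below the £322,300 threshold, so the full £12,875 applies.
Total: £1,925 + £2,624 + £12,875 = £17,424.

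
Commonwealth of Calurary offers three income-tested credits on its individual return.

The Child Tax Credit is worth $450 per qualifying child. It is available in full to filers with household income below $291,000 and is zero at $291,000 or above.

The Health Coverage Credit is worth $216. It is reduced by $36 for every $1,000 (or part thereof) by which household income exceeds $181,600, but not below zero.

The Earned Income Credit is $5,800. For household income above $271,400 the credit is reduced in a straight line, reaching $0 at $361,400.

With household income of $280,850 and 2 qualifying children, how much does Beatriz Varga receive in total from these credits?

$6,091

Child Tax Credit: base = 2 × $450 = $900. $280,850 is below the $291,000 cutoff, so the full $900 applies.
Health Coverage Credit: income exceeds $181,600 by $99,250 → 100 increments × $36 = $3,600 ≥ base, so the credit is $0.
Earned Income Credit: $280,850 is $9,450 into a $90,000 phase-out range, leaving 80,550/90,000 of the credit: $5,800 × 80,550/90,000 = $5,191.
Total: $900 + $0 + $5,191 = $6,091.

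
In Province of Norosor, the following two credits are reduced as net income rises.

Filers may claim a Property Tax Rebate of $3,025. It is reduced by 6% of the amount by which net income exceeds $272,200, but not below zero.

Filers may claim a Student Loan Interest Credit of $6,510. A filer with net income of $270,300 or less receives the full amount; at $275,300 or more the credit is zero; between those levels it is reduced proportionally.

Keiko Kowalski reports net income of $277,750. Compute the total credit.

Property Tax Rebate: 6% of the $5,550 excess over $272,200 is $333; credit = $3,025 − $333 = $2,692.
Student Loan Interest Credit: $277,750 is at or above $275,300, so the credit is $0.
Total: $2,692 + $0 = $2,692.

$2,692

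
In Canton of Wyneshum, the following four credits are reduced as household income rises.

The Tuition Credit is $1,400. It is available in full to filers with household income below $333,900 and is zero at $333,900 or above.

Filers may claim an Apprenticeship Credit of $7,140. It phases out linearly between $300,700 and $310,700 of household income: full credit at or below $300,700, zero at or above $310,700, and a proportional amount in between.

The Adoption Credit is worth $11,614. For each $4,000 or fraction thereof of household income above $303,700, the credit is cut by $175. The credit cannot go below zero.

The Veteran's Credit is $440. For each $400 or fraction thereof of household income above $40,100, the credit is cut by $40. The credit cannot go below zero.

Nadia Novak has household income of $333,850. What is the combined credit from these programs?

$11,614

Tuition Credit: $333,850 is below the $333,900 cutoff, so the full $1,400 applies.
Apprenticeship Credit: $333,850 is at or above $310,700, so the credit is $0.
Adoption Credit: income exceeds $303,700 by $30,150, which is 8 full-or-partial $4,000 increments; reduction = 8 × $175 = $1,400, leaving $10,214.
Veteran's Credit: income exceeds $40,100 by $293,750 → 735 increments × $40 = $29,400 ≥ base, so the credit is $0.
Total: $1,400 + $0 + $10,214 + $0 = $11,614.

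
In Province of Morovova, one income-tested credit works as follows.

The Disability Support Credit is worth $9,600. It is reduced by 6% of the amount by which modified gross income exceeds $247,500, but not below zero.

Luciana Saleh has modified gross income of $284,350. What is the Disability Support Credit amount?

Disability Support Credit: 6% of the $36,850 excess over $247,500 is $2,211; credit = $9,600 − $2,211 = $7,389.

$7,389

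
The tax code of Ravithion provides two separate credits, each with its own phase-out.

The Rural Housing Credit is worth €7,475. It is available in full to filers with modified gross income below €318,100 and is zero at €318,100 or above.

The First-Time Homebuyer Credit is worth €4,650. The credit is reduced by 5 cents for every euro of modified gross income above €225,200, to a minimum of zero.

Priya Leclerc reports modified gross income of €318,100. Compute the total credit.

Rural Housing Credit: €318,100 meets or exceeds the €318,100 cutoff, so the credit is €0.
First-Time Homebuyer Credit: 5% of the €92,900 excess over €225,200 is €4,645; credit = €4,650 − €4,645 = €5.
Total: €0 + €5 = €5.

€5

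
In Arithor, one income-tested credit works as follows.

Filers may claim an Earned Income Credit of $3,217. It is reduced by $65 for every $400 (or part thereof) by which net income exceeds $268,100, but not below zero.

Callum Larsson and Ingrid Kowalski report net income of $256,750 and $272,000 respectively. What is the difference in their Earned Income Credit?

Callum ($256,750): Earned Income Credit: $256,750 is at or below the $268,100 threshold, so the full $3,217 applies.
Ingrid ($272,000): Earned Income Credit: income exceeds $268,100 by $3,900, which is 10 full-or-partial $400 increments; reduction = 10 × $65 = $650, leaving $2,567.
Difference: |$3,217 − $2,567| = $650.

$650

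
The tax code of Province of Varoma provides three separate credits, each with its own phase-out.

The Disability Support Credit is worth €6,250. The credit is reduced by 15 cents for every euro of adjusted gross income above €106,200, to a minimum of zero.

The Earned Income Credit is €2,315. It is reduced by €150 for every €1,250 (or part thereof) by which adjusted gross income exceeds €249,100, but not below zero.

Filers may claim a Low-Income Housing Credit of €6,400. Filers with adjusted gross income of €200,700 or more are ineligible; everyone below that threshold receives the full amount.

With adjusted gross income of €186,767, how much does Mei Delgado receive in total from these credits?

Disability Support Credit: 15% of the €80,567 excess over €106,200 is €12,085.05 ≥ base, so the credit is €0.
Earned Income Credit: €186,767 is at or below the €249,100 threshold, so the full €2,315 applies.
Low-Income Housing Credit: €186,767 is below the €200,700 cutoff, so the full €6,400 applies.
Total: €0 + €2,315 + €6,400 = €8,715.

€8,715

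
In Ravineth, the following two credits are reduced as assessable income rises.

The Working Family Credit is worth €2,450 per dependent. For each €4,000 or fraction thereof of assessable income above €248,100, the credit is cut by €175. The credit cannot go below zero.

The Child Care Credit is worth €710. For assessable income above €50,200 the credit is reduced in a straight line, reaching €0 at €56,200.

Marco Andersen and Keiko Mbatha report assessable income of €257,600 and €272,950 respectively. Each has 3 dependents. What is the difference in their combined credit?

€700

Marco (€257,600): Working Family Credit: base = 3 × €2,450 = €7,350. income exceeds €248,100 by €9,500, which is 3 full-or-partial €4,000 increments; reduction = 3 × €175 = €525, leaving €6,825. Child Care Credit: €257,600 is at or above €56,200, so the credit is €0. total €6,825 + €0 = €6,825
Keiko (€272,950): Working Family Credit: base = 3 × €2,450 = €7,350. income exceeds €248,100 by €24,850, which is 7 full-or-partial €4,000 increments; reduction = 7 × €175 = €1,225, leaving €6,125. Child Care Credit: €272,950 is at or above €56,200, so the credit is €0. total €6,125 + €0 = €6,125
Difference: |€6,825 − €6,125| = €700.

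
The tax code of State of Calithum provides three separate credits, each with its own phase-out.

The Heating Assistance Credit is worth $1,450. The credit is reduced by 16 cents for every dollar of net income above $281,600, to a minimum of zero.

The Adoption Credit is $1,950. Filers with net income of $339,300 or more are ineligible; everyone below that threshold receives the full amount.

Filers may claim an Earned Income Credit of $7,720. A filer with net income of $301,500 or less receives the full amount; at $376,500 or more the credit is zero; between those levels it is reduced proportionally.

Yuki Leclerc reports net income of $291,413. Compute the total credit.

Heating Assistance Credit: 16% of the $9,813 excess over $281,600 is $1,570.08 ≥ base, so the credit is $0.
Adoption Credit: $291,413 is below the $339,300 cutoff, so the full $1,950 applies.
Earned Income Credit: $291,413 is at or below the $301,500 threshold, so the full $7,720 applies.
Total: $0 + $1,950 + $7,720 = $9,670.

$9,670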